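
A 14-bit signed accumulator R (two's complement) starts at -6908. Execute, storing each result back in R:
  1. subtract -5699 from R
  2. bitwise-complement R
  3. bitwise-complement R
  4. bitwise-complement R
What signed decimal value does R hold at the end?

Start: R = -6908 = 10010100000100.
R = -6908 − (-5699) = -1209 = 11101101000111
R = NOT 11101101000111 = 00010010111000 = 1208
R = NOT 00010010111000 = 11101101000111 = -1209
R = NOT 11101101000111 = 00010010111000 = 1208

1208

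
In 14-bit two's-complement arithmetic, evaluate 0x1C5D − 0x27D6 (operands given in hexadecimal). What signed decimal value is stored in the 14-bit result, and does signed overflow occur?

0x1C5D = 01110001011101 = 7261 (signed)
0x27D6 = 10011111010110 = -6186 (signed)
Subtract via negate-and-add: invert 10011111010110 + 1 = 01100000101010 (i.e. 6186).
  01110001011101
+ 01100000101010
= 11010010000111
Result 11010010000111: MSB = 1 → 13447 − 16384 = -2937.
Both addends (after negating the subtrahend) are non-negative but the stored result is negative: signed overflow. The true value 7261 − (-6186) = 13447 lies outside [-8192, 8191].

-2937; overflow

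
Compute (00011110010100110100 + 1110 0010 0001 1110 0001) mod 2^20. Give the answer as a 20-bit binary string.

  00011110010100110100
+ 11100010000111100001
= 00000000011100010101  (discard carry-out 1)

00000000011100010101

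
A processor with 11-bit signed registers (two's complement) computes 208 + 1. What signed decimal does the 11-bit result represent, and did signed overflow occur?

208 → 00011010000
1 → 00000000001
  00011010000
+ 00000000001
= 00011010001
Result 00011010001: MSB = 0 → value 209.
Both addends are non-negative and so is the stored result: no signed overflow.

209; no overflow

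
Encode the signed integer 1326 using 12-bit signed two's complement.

1326 is non-negative, so write it directly in 12 bits: 010100101110.

010100101110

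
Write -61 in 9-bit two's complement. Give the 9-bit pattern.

111000011

|-61| = 61 = 000111101 in 9 bits.
Invert the bits: 111000010. Add 1: 111000011.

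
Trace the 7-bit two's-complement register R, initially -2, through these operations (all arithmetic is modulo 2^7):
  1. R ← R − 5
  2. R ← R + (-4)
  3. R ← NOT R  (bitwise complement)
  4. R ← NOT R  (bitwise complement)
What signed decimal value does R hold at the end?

-11

Start: R = -2 = 1111110.
R = -2 − 5 = -7 = 1111001
R = -7 + (-4) = -11 = 1110101
R = NOT 1110101 = 0001010 = 10
R = NOT 0001010 = 1110101 = -11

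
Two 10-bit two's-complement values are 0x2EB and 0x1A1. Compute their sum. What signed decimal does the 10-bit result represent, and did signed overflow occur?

140; no overflow

0x2EB = 1011101011 = -277 (signed)
0x1A1 = 0110100001 = 417 (signed)
  1011101011
+ 0110100001
= 0010001100  (discard carry-out 1)
Result 0010001100: MSB = 0 → value 140.
Addends have opposite signs, so signed overflow cannot occur.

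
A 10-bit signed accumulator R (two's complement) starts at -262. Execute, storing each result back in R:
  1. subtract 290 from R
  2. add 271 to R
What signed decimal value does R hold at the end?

-281

Start: R = -262 = 1011111010.
R = -262 − 290 = -552; wraps to 472 = 0111011000
R = 472 + 271 = 743; wraps to -281 = 1011100111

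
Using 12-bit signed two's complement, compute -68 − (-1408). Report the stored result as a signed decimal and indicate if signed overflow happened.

-68 → 111110111100
-1408 → 101010000000
Subtract via negate-and-add: invert 101010000000 + 1 = 010110000000 (i.e. 1408).
  111110111100
+ 010110000000
= 010100111100  (discard carry-out 1)
Result 010100111100: MSB = 0 → value 1340.
Addends (after negating the subtrahend) have opposite signs, so signed overflow cannot occur.

1340; no overflow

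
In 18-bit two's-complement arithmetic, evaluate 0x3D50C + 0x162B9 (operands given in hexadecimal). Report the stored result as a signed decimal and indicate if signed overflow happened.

0x3D50C = 111101010100001100 = -10996 (signed)
0x162B9 = 010110001010111001 = 90809 (signed)
  111101010100001100
+ 010110001010111001
= 010011011111000101  (discard carry-out 1)
Result 010011011111000101: MSB = 0 → value 79813.
Addends have opposite signs, so signed overflow cannot occur.

79813; no overflow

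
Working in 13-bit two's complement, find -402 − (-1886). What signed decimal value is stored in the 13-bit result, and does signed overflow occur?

-402 → 1111001101110
-1886 → 1100010100010
Subtract via negate-and-add: invert 1100010100010 + 1 = 0011101011110 (i.e. 1886).
  1111001101110
+ 0011101011110
= 0010111001100  (discard carry-out 1)
Result 0010111001100: MSB = 0 → value 1484.
Addends (after negating the subtrahend) have opposite signs, so signed overflow cannot occur.

1484; no overflow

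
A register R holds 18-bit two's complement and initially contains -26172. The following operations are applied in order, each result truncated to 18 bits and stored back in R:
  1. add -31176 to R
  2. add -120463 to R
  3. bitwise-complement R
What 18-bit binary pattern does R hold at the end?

101011011010010010

Start: R = -26172 = 111001100111000100.
R = -26172 + (-31176) = -57348 = 110001111111111100
R = -57348 + (-120463) = -177811; wraps to 84333 = 010100100101101101
R = NOT 010100100101101101 = 101011011010010010 = -84334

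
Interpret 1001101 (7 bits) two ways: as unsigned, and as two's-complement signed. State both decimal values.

unsigned = 77, signed = -51

Unsigned: 1001101 = 77.
Signed: MSB=1 → 77 − 128 = -51.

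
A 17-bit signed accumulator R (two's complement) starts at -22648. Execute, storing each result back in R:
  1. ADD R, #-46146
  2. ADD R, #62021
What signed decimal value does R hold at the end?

-6773

Start: R = -22648 = 11010011110001000.
R = -22648 + (-46146) = -68794; wraps to 62278 = 01111001101000110
R = 62278 + 62021 = 124299; wraps to -6773 = 11110010110001011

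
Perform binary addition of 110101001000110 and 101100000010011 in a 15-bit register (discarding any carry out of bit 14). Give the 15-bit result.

100001001011001

  110101001000110
+ 101100000010011
= 100001001011001  (discard carry-out 1)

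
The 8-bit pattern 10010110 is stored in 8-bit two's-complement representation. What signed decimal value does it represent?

MSB is 1, so the value is negative.
Invert: 01101001. Add 1: 01101010 = 106. So the value is −106.

-106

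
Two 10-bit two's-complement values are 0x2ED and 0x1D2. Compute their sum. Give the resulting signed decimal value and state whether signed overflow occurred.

0x2ED = 1011101101 = -275 (signed)
0x1D2 = 0111010010 = 466 (signed)
  1011101101
+ 0111010010
= 0010111111  (discard carry-out 1)
Result 0010111111: MSB = 0 → value 191.
Addends have opposite signs, so signed overflow cannot occur.

191; no overflow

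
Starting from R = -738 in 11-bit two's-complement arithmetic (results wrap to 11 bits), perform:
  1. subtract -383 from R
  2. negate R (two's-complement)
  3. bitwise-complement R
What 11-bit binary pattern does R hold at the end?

11010011100

Start: R = -738 = 10100011110.
R = -738 − (-383) = -355 = 11010011101
R = −(-355) = 355 = 00101100011
R = NOT 00101100011 = 11010011100 = -356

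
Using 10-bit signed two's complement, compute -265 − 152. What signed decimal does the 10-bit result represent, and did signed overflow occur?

-417; no overflow

-265 → 1011110111
152 → 0010011000
Subtract via negate-and-add: invert 0010011000 + 1 = 1101101000 (i.e. -152).
  1011110111
+ 1101101000
= 1001011111  (discard carry-out 1)
Result 1001011111: MSB = 1 → 607 − 1024 = -417.
Both addends (after negating the subtrahend) are negative and so is the stored result: no signed overflow.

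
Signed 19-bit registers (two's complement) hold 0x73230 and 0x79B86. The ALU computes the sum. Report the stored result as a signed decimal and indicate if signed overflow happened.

-78410; no overflow

0x73230 = 1110011001000110000 = -52688 (signed)
0x79B86 = 1111001101110000110 = -25722 (signed)
  1110011001000110000
+ 1111001101110000110
= 1101100110110110110  (discard carry-out 1)
Result 1101100110110110110: MSB = 1 → 445878 − 524288 = -78410.
Both addends are negative and so is the stored result: no signed overflow.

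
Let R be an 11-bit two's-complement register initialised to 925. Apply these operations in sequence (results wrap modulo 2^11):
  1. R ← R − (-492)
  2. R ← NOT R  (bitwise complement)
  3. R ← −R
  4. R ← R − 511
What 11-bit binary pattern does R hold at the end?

01110001011

Start: R = 925 = 01110011101.
R = 925 − (-492) = 1417; wraps to -631 = 10110001001
R = NOT 10110001001 = 01001110110 = 630
R = −(630) = -630 = 10110001010
R = -630 − 511 = -1141; wraps to 907 = 01110001011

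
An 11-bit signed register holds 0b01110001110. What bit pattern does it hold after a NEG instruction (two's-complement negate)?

10001110010

Invert: 10001110001. Add 1: 10001110010.
Check: 01110001110 = 910, 10001110010 = -910.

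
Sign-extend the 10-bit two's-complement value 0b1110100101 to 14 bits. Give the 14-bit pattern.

MSB of 1110100101 is 1; replicate it into the new high bits.
1111|1110100101 → 11111110100101 (still -91).

11111110100101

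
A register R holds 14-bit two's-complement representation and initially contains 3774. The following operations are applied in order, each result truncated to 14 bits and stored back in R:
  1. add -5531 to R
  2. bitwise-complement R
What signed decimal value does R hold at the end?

Start: R = 3774 = 00111010111110.
R = 3774 + (-5531) = -1757 = 11100100100011
R = NOT 11100100100011 = 00011011011100 = 1756

1756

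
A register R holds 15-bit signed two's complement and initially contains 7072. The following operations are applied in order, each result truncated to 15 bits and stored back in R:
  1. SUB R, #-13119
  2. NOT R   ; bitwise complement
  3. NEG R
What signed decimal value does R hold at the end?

-12576

Start: R = 7072 = 001101110100000.
R = 7072 − (-13119) = 20191; wraps to -12577 = 100111011011111
R = NOT 100111011011111 = 011000100100000 = 12576
R = −(12576) = -12576 = 100111011100000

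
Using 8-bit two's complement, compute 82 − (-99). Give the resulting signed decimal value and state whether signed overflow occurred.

82 → 01010010
-99 → 10011101
Subtract via negate-and-add: invert 10011101 + 1 = 01100011 (i.e. 99).
  01010010
+ 01100011
= 10110101
Result 10110101: MSB = 1 → 181 − 256 = -75.
Both addends (after negating the subtrahend) are non-negative but the stored result is negative: signed overflow. The true value 82 − (-99) = 181 lies outside [-128, 127].

-75; overflow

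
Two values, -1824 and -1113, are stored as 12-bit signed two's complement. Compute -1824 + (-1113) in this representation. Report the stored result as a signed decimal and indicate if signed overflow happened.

-1824 → 100011100000
-1113 → 101110100111
  100011100000
+ 101110100111
= 010010000111  (discard carry-out 1)
Result 010010000111: MSB = 0 → value 1159.
Both addends are negative but the stored result is non-negative: signed overflow. The true value -1824 + (-1113) = -2937 lies outside [-2048, 2047].

1159; overflow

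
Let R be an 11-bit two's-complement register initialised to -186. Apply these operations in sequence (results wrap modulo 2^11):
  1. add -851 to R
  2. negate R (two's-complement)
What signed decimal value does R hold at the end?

-1011

Start: R = -186 = 11101000110.
R = -186 + (-851) = -1037; wraps to 1011 = 01111110011
R = −(1011) = -1011 = 10000001101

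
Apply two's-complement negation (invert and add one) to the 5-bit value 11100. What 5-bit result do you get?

00100

Invert: 00011. Add 1: 00100.
Check: 11100 = -4, 00100 = 4.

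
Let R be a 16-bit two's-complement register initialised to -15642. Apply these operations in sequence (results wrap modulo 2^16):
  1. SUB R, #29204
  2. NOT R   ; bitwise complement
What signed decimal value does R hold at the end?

-20691

Start: R = -15642 = 1100001011100110.
R = -15642 − 29204 = -44846; wraps to 20690 = 0101000011010010
R = NOT 0101000011010010 = 1010111100101101 = -20691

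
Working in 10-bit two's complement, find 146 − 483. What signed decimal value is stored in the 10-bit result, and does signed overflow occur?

-337; no overflow

146 → 0010010010
483 → 0111100011
Subtract via negate-and-add: invert 0111100011 + 1 = 1000011101 (i.e. -483).
  0010010010
+ 1000011101
= 1010101111
Result 1010101111: MSB = 1 → 687 − 1024 = -337.
Addends (after negating the subtrahend) have opposite signs, so signed overflow cannot occur.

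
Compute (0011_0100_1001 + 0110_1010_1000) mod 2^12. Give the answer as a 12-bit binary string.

  001101001001
+ 011010101000
= 100111110001

100111110001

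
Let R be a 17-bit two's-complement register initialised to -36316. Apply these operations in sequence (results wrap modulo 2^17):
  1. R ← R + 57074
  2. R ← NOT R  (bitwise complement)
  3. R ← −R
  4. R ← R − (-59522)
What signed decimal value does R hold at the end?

Start: R = -36316 = 10111001000100100.
R = -36316 + 57074 = 20758 = 00101000100010110
R = NOT 00101000100010110 = 11010111011101001 = -20759
R = −(-20759) = 20759 = 00101000100010111
R = 20759 − (-59522) = 80281; wraps to -50791 = 10011100110011001

-50791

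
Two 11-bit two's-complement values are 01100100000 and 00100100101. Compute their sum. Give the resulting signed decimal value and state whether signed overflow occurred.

-955; overflow

01100100000 = 800 (signed)
00100100101 = 293 (signed)
  01100100000
+ 00100100101
= 10001000101
Result 10001000101: MSB = 1 → 1093 − 2048 = -955.
Both addends are non-negative but the stored result is negative: signed overflow. The true value 800 + 293 = 1093 lies outside [-1024, 1023].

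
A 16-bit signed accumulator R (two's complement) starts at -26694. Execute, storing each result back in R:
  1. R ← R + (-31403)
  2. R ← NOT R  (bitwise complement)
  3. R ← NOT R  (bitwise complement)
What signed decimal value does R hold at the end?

7439

Start: R = -26694 = 1001011110111010.
R = -26694 + (-31403) = -58097; wraps to 7439 = 0001110100001111
R = NOT 0001110100001111 = 1110001011110000 = -7440
R = NOT 1110001011110000 = 0001110100001111 = 7439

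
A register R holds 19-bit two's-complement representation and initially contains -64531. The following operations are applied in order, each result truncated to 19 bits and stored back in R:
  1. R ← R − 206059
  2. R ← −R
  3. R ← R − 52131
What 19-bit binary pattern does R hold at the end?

0110101010101011011

Start: R = -64531 = 1110000001111101101.
R = -64531 − 206059 = -270590; wraps to 253698 = 0111101111100000010
R = −(253698) = -253698 = 1000010000011111110
R = -253698 − 52131 = -305829; wraps to 218459 = 0110101010101011011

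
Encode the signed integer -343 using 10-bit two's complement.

1010101001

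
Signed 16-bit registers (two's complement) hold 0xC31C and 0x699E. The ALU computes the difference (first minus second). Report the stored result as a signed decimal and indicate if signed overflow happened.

22910; overflow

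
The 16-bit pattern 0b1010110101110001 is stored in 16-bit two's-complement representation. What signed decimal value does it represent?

MSB is 1, so the value is negative.
Unsigned reading: 44401. Subtract 2^16 = 65536: 44401 − 65536 = -21135.

-21135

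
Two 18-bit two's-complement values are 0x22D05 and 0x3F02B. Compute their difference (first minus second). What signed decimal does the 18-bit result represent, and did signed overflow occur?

-115494; no overflow

0x22D05 = 100010110100000101 = -119547 (signed)
0x3F02B = 111111000000101011 = -4053 (signed)
Subtract via negate-and-add: invert 111111000000101011 + 1 = 000000111111010101 (i.e. 4053).
  100010110100000101
+ 000000111111010101
= 100011110011011010
Result 100011110011011010: MSB = 1 → 146650 − 262144 = -115494.
Addends (after negating the subtrahend) have opposite signs, so signed overflow cannot occur.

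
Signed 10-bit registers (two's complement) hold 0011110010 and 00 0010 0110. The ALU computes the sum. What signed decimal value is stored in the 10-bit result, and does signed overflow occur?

280; no overflow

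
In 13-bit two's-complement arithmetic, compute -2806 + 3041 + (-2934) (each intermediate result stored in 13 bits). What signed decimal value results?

-2699

-2806 + 3041 = 235 (0000011101011)
235 + (-2934) = -2699 (1010101110101)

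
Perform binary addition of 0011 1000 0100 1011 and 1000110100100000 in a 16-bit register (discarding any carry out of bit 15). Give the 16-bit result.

1100010101101011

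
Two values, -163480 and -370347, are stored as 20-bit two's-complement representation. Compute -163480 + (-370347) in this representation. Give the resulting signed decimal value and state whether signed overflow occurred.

-163480 → 11011000000101101000
-370347 → 10100101100101010101
  11011000000101101000
+ 10100101100101010101
= 01111101101010111101  (discard carry-out 1)
Result 01111101101010111101: MSB = 0 → value 514749.
Both addends are negative but the stored result is non-negative: signed overflow. The true value -163480 + (-370347) = -533827 lies outside [-524288, 524287].

514749; overflow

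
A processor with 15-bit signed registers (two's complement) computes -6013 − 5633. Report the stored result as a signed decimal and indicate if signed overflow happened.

-6013 → 110100010000011
5633 → 001011000000001
Subtract via negate-and-add: invert 001011000000001 + 1 = 110100111111111 (i.e. -5633).
  110100010000011
+ 110100111111111
= 101001010000010  (discard carry-out 1)
Result 101001010000010: MSB = 1 → 21122 − 32768 = -11646.
Both addends (after negating the subtrahend) are negative and so is the stored result: no signed overflow.

-11646; no overflow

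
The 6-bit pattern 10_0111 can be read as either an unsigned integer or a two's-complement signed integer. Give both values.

unsigned = 39, signed = -25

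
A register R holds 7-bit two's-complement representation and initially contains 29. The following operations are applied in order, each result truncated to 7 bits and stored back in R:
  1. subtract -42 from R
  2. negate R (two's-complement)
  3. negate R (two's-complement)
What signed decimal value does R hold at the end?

Start: R = 29 = 0011101.
R = 29 − (-42) = 71; wraps to -57 = 1000111
R = −(-57) = 57 = 0111001
R = −(57) = -57 = 1000111

-57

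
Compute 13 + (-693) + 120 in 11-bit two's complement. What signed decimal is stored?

-560

13 + (-693) = -680 (10101011000)
-680 + 120 = -560 (10111010000)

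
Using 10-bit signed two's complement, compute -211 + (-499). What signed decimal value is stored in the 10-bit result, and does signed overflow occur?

-211 → 1100101101
-499 → 1000001101
  1100101101
+ 1000001101
= 0100111010  (discard carry-out 1)
Result 0100111010: MSB = 0 → value 314.
Both addends are negative but the stored result is non-negative: signed overflow. The true value -211 + (-499) = -710 lies outside [-512, 511].

314; overflow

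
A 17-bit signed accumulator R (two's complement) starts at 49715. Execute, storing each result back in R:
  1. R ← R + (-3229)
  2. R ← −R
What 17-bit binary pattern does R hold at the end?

10100101001101010

Start: R = 49715 = 01100001000110011.
R = 49715 + (-3229) = 46486 = 01011010110010110
R = −(46486) = -46486 = 10100101001101010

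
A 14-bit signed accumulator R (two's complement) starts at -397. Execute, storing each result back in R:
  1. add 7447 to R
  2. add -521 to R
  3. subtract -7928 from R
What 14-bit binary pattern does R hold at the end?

11100001111001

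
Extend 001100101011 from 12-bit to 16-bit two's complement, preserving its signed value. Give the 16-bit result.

MSB of 001100101011 is 0; replicate it into the new high bits.
0000|001100101011 → 0000001100101011 (still 811).

0000001100101011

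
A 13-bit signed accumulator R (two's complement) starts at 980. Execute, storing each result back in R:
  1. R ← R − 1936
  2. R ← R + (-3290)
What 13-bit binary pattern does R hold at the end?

Start: R = 980 = 0001111010100.
R = 980 − 1936 = -956 = 1110001000100
R = -956 + (-3290) = -4246; wraps to 3946 = 0111101101010

0111101101010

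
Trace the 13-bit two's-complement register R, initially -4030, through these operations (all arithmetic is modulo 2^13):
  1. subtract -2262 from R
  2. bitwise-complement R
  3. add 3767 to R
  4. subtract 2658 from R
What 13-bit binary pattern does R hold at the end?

0101100111100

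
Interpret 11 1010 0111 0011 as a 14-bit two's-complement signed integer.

MSB is 1, so the value is negative.
Unsigned reading: 14963. Subtract 2^14 = 16384: 14963 − 16384 = -1421.

-1421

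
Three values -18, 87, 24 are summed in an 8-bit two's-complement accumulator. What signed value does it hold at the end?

93

-18 + 87 = 69 (01000101)
69 + 24 = 93 (01011101)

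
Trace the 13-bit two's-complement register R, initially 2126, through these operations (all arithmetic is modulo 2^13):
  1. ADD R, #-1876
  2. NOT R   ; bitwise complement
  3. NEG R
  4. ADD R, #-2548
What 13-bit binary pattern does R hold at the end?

1011100000111

Start: R = 2126 = 0100001001110.
R = 2126 + (-1876) = 250 = 0000011111010
R = NOT 0000011111010 = 1111100000101 = -251
R = −(-251) = 251 = 0000011111011
R = 251 + (-2548) = -2297 = 1011100000111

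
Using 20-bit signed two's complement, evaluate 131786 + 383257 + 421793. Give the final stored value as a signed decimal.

-111740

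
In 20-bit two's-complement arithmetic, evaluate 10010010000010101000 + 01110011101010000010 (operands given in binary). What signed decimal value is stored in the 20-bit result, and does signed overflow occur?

10010010000010101000 = -450392 (signed)
01110011101010000010 = 473730 (signed)
  10010010000010101000
+ 01110011101010000010
= 00000101101100101010  (discard carry-out 1)
Result 00000101101100101010: MSB = 0 → value 23338.
Addends have opposite signs, so signed overflow cannot occur.

23338; no overflow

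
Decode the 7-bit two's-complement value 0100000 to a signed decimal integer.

32

MSB is 0, so the value is non-negative: 0100000 = 32.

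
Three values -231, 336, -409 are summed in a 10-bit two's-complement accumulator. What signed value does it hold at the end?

-231 + 336 = 105 (0001101001)
105 + (-409) = -304 (1011010000)

-304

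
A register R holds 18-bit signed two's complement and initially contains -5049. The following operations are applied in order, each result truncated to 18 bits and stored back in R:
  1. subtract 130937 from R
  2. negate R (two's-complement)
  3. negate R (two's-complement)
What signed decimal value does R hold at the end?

126158

Start: R = -5049 = 111110110001000111.
R = -5049 − 130937 = -135986; wraps to 126158 = 011110110011001110
R = −(126158) = -126158 = 100001001100110010
R = −(-126158) = 126158 = 011110110011001110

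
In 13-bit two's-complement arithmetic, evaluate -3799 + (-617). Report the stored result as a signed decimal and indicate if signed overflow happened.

3776; overflow

-3799 → 1000100101001
-617 → 1110110010111
  1000100101001
+ 1110110010111
= 0111011000000  (discard carry-out 1)
Result 0111011000000: MSB = 0 → value 3776.
Both addends are negative but the stored result is non-negative: signed overflow. The true value -3799 + (-617) = -4416 lies outside [-4096, 4095].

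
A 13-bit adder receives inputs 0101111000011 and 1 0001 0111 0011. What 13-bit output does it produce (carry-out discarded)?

1110100110110

  0101111000011
+ 1000101110011
= 1110100110110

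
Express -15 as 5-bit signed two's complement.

10001

|-15| = 15 = 01111 in 5 bits.
Invert the bits: 10000. Add 1: 10001.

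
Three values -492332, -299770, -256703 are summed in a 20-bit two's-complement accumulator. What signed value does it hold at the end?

-229

-492332 + (-299770) = -792102 → wraps to 256474 (00111110100111011010)
256474 + (-256703) = -229 (11111111111100011011)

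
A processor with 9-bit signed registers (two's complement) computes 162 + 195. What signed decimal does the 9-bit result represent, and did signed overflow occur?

162 → 010100010
195 → 011000011
  010100010
+ 011000011
= 101100101
Result 101100101: MSB = 1 → 357 − 512 = -155.
Both addends are non-negative but the stored result is negative: signed overflow. The true value 162 + 195 = 357 lies outside [-256, 255].

-155; overflow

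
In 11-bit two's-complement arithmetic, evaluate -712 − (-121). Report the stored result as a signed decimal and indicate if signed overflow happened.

-591; no overflow

-712 → 10100111000
-121 → 11110000111
Subtract via negate-and-add: invert 11110000111 + 1 = 00001111001 (i.e. 121).
  10100111000
+ 00001111001
= 10110110001
Result 10110110001: MSB = 1 → 1457 − 2048 = -591.
Addends (after negating the subtrahend) have opposite signs, so signed overflow cannot occur.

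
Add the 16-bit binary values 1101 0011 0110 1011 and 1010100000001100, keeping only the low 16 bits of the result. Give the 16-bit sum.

  1101001101101011
+ 1010100000001100
= 0111101101110111  (discard carry-out 1)

0111101101110111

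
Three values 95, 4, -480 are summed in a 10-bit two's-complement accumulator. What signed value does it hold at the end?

-381

95 + 4 = 99 (0001100011)
99 + (-480) = -381 (1010000011)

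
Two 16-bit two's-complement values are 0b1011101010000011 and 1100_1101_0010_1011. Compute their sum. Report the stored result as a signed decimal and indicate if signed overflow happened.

-30802; no overflow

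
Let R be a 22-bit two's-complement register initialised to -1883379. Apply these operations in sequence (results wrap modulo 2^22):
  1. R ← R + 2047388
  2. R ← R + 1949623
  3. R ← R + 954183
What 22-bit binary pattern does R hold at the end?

Start: R = -1883379 = 1000110100001100001101.
R = -1883379 + 2047388 = 164009 = 0000101000000010101001
R = 164009 + 1949623 = 2113632; wraps to -2080672 = 1000000100000001100000
R = -2080672 + 954183 = -1126489 = 1011101100111110100111

1011101100111110100111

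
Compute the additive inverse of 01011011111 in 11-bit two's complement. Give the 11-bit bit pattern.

10100100001

Invert: 10100100000. Add 1: 10100100001.
Check: 01011011111 = 735, 10100100001 = -735.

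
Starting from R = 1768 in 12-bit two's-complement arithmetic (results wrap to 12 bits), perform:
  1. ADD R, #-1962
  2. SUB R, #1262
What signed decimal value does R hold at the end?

Start: R = 1768 = 011011101000.
R = 1768 + (-1962) = -194 = 111100111110
R = -194 − 1262 = -1456 = 101001010000

-1456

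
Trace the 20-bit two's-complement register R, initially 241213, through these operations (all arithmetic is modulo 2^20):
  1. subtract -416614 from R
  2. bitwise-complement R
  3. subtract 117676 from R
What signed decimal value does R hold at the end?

273072

Start: R = 241213 = 00111010111000111101.
R = 241213 − (-416614) = 657827; wraps to -390749 = 10100000100110100011
R = NOT 10100000100110100011 = 01011111011001011100 = 390748
R = 390748 − 117676 = 273072 = 01000010101010110000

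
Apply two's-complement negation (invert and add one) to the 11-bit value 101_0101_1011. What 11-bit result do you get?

01010100101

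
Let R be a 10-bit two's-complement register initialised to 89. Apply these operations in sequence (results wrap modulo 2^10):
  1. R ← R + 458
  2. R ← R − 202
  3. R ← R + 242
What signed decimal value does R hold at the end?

Start: R = 89 = 0001011001.
R = 89 + 458 = 547; wraps to -477 = 1000100011
R = -477 − 202 = -679; wraps to 345 = 0101011001
R = 345 + 242 = 587; wraps to -437 = 1001001011

-437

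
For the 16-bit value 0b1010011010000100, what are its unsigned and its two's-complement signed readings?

unsigned = 42628, signed = -22908

Unsigned: 1010011010000100 = 42628.
Signed: MSB=1 → 42628 − 65536 = -22908.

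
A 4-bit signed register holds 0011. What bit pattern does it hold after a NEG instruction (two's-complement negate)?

Invert: 1100. Add 1: 1101.
Check: 0011 = 3, 1101 = -3.

1101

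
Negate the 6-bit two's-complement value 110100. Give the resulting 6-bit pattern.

Invert: 001011. Add 1: 001100.

001100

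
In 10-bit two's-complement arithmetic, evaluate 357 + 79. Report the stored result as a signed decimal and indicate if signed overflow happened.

436; no overflow

357 → 0101100101
79 → 0001001111
  0101100101
+ 0001001111
= 0110110100
Result 0110110100: MSB = 0 → value 436.
Both addends are non-negative and so is the stored result: no signed overflow.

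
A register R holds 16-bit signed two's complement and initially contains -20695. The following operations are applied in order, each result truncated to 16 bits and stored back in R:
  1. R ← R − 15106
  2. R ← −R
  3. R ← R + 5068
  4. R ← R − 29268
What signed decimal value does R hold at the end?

11601

Start: R = -20695 = 1010111100101001.
R = -20695 − 15106 = -35801; wraps to 29735 = 0111010000100111
R = −(29735) = -29735 = 1000101111011001
R = -29735 + 5068 = -24667 = 1001111110100101
R = -24667 − 29268 = -53935; wraps to 11601 = 0010110101010001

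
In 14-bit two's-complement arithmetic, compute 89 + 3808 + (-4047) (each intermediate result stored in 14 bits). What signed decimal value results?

89 + 3808 = 3897 (00111100111001)
3897 + (-4047) = -150 (11111101101010)

-150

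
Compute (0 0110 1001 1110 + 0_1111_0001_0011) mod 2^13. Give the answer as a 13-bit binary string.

1010110110001

  0011010011110
+ 0111100010011
= 1010110110001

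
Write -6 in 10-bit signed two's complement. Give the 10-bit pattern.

|-6| = 6 = 0000000110 in 10 bits.
Invert the bits: 1111111001. Add 1: 1111111010.
Check: 1111111010 reads as 1018 − 1024 = -6.

1111111010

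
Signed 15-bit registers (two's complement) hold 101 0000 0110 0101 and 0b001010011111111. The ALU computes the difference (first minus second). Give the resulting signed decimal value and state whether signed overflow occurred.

15206; overflow

101 0000 0110 0101 → 101000001100101 = -12187 (signed)
0b001010011111111 → 001010011111111 = 5375 (signed)
Subtract via negate-and-add: invert 001010011111111 + 1 = 110101100000001 (i.e. -5375).
  101000001100101
+ 110101100000001
= 011101101100110  (discard carry-out 1)
Result 011101101100110: MSB = 0 → value 15206.
Both addends (after negating the subtrahend) are negative but the stored result is non-negative: signed overflow. The true value -12187 − 5375 = -17562 lies outside [-16384, 16383].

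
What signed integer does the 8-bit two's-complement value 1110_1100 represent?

-20

MSB is 1, so the value is negative.
Unsigned reading: 236. Subtract 2^8 = 256: 236 − 256 = -20.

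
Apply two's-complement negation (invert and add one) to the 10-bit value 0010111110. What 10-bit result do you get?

Invert: 1101000001. Add 1: 1101000010.
Check: 0010111110 = 190, 1101000010 = -190.

1101000010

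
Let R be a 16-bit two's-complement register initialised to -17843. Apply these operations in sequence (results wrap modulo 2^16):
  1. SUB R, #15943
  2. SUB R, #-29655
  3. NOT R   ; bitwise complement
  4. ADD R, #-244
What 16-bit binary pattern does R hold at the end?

Start: R = -17843 = 1011101001001101.
R = -17843 − 15943 = -33786; wraps to 31750 = 0111110000000110
R = 31750 − (-29655) = 61405; wraps to -4131 = 1110111111011101
R = NOT 1110111111011101 = 0001000000100010 = 4130
R = 4130 + (-244) = 3886 = 0000111100101110

0000111100101110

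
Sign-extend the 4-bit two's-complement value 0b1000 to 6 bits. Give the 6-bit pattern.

MSB of 1000 is 1; replicate it into the new high bits.
11|1000 → 111000 (still -8).

111000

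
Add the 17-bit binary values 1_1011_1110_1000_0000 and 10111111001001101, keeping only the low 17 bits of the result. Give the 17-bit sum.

10011110011001101

  11011111010000000
+ 10111111001001101
= 10011110011001101  (discard carry-out 1)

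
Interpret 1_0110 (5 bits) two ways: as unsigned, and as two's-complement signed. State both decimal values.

Unsigned: 10110 = 22.
Signed: MSB=1 → 22 − 32 = -10.

unsigned = 22, signed = -10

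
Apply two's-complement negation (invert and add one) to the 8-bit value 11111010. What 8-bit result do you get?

Invert: 00000101. Add 1: 00000110.
Check: 11111010 = -6, 00000110 = 6.

00000110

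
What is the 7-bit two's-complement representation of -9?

1110111

|-9| = 9 = 0001001 in 7 bits.
Invert the bits: 1110110. Add 1: 1110111.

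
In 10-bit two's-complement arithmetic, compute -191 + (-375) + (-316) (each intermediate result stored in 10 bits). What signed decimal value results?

142

-191 + (-375) = -566 → wraps to 458 (0111001010)
458 + (-316) = 142 (0010001110)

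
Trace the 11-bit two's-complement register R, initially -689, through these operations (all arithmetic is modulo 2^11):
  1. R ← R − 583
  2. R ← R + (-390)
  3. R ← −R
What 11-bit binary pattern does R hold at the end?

Start: R = -689 = 10101001111.
R = -689 − 583 = -1272; wraps to 776 = 01100001000
R = 776 + (-390) = 386 = 00110000010
R = −(386) = -386 = 11001111110

11001111110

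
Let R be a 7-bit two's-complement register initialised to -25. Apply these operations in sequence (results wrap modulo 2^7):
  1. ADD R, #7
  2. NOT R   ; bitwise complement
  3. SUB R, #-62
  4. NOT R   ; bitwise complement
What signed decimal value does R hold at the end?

48

Start: R = -25 = 1100111.
R = -25 + 7 = -18 = 1101110
R = NOT 1101110 = 0010001 = 17
R = 17 − (-62) = 79; wraps to -49 = 1001111
R = NOT 1001111 = 0110000 = 48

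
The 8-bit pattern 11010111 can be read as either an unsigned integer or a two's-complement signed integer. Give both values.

Unsigned: 11010111 = 215.
Signed: MSB=1 → 215 − 256 = -41.

unsigned = 215, signed = -41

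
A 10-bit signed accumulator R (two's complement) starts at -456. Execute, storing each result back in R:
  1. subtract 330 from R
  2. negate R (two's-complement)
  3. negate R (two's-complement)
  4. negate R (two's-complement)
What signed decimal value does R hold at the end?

-238

Start: R = -456 = 1000111000.
R = -456 − 330 = -786; wraps to 238 = 0011101110
R = −(238) = -238 = 1100010010
R = −(-238) = 238 = 0011101110
R = −(238) = -238 = 1100010010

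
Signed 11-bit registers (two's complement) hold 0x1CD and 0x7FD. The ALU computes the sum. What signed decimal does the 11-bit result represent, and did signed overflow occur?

458; no overflow

0x1CD = 00111001101 = 461 (signed)
0x7FD = 11111111101 = -3 (signed)
  00111001101
+ 11111111101
= 00111001010  (discard carry-out 1)
Result 00111001010: MSB = 0 → value 458.
Addends have opposite signs, so signed overflow cannot occur.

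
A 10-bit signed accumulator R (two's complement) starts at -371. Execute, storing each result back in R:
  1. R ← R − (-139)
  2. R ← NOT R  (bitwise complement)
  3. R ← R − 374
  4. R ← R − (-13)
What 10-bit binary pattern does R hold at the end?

1101111110

Start: R = -371 = 1010001101.
R = -371 − (-139) = -232 = 1100011000
R = NOT 1100011000 = 0011100111 = 231
R = 231 − 374 = -143 = 1101110001
R = -143 − (-13) = -130 = 1101111110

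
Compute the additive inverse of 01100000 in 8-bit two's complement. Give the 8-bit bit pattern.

Invert: 10011111. Add 1: 10100000.

10100000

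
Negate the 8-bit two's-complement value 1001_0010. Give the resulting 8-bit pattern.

Invert: 01101101. Add 1: 01101110.

01101110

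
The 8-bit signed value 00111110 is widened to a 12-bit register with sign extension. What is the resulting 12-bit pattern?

000000111110

MSB of 00111110 is 0; replicate it into the new high bits.
0000|00111110 → 000000111110 (still 62).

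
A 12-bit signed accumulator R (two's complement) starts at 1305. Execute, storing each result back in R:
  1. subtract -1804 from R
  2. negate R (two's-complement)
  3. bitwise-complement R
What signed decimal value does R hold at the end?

Start: R = 1305 = 010100011001.
R = 1305 − (-1804) = 3109; wraps to -987 = 110000100101
R = −(-987) = 987 = 001111011011
R = NOT 001111011011 = 110000100100 = -988

-988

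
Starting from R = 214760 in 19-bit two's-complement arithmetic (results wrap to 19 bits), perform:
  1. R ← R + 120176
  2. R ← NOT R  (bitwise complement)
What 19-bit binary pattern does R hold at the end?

Start: R = 214760 = 0110100011011101000.
R = 214760 + 120176 = 334936; wraps to -189352 = 1010001110001011000
R = NOT 1010001110001011000 = 0101110001110100111 = 189351

0101110001110100111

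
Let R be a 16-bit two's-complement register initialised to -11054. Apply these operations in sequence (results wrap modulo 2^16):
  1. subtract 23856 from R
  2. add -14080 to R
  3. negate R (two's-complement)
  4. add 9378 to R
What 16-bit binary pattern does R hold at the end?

1110010000000000

Start: R = -11054 = 1101010011010010.
R = -11054 − 23856 = -34910; wraps to 30626 = 0111011110100010
R = 30626 + (-14080) = 16546 = 0100000010100010
R = −(16546) = -16546 = 1011111101011110
R = -16546 + 9378 = -7168 = 1110010000000000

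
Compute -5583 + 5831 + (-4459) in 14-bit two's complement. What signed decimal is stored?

-5583 + 5831 = 248 (00000011111000)
248 + (-4459) = -4211 (10111110001101)

-4211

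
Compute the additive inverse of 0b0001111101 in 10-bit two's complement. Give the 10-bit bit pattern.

1110000011

Invert: 1110000010. Add 1: 1110000011.
Check: 0001111101 = 125, 1110000011 = -125.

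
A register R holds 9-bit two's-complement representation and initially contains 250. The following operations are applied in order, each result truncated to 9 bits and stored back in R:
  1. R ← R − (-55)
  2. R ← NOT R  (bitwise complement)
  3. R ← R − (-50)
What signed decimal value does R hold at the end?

Start: R = 250 = 011111010.
R = 250 − (-55) = 305; wraps to -207 = 100110001
R = NOT 100110001 = 011001110 = 206
R = 206 − (-50) = 256; wraps to -256 = 100000000

-256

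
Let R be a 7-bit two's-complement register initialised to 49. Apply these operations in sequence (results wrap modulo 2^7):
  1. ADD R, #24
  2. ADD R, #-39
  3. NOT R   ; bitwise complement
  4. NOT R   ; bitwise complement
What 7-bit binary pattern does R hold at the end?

0100010

Start: R = 49 = 0110001.
R = 49 + 24 = 73; wraps to -55 = 1001001
R = -55 + (-39) = -94; wraps to 34 = 0100010
R = NOT 0100010 = 1011101 = -35
R = NOT 1011101 = 0100010 = 34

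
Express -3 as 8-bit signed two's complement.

|-3| = 3 = 00000011 in 8 bits.
Invert the bits: 11111100. Add 1: 11111101.
Check: 11111101 reads as 253 − 256 = -3.

11111101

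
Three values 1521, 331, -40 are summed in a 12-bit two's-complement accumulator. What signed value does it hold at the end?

1521 + 331 = 1852 (011100111100)
1852 + (-40) = 1812 (011100010100)

1812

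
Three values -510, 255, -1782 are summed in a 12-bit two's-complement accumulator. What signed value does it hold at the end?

-2037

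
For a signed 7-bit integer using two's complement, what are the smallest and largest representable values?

Minimum: −2^6 = -64.
Maximum: 2^6 − 1 = 63.

min = -64, max = 63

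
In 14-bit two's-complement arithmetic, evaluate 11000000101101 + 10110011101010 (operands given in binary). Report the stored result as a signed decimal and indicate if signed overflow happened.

7447; overflow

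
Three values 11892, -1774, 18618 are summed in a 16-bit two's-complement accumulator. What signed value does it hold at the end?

28736

11892 + (-1774) = 10118 (0010011110000110)
10118 + 18618 = 28736 (0111000001000000)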